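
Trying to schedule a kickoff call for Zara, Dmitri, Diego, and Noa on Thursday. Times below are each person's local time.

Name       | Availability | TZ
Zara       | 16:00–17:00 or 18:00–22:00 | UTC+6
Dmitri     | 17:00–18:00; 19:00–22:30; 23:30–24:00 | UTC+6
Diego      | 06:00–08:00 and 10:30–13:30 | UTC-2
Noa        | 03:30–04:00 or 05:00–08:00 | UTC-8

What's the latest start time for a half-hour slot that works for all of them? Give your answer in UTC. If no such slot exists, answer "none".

15:00

Zara in UTC: 10:00-11:00, 12:00-16:00 (subtract 6h to convert from UTC+6).
Dmitri in UTC: 11:00-12:00, 13:00-16:30, 17:30-18:00 (subtract 6h to convert from UTC+6).
Diego in UTC: 08:00-10:00, 12:30-15:30 (add 2h to convert from UTC-2).
Noa in UTC: 11:30-12:00, 13:00-16:00 (add 8h to convert from UTC-8).
Zara ∩ Dmitri: 13:00-16:00.
Zara ∩ Dmitri ∩ Diego: 13:00-15:30.
Zara ∩ Dmitri ∩ Diego ∩ Noa: 13:00-15:30.
The last common window of at least 30 minutes is 13:00-15:30; a 30-minute meeting can start as late as 15:00 and still end by 15:30.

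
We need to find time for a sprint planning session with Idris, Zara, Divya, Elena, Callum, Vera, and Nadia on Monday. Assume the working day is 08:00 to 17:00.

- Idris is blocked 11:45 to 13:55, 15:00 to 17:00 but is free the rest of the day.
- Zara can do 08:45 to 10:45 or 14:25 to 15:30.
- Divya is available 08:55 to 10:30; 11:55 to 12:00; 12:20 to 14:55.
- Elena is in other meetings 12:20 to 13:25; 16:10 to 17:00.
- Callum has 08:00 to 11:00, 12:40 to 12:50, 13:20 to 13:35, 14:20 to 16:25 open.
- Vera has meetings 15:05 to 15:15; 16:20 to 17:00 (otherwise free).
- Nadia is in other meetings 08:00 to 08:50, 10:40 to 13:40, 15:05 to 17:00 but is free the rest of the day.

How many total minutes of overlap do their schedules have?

Idris free: 08:00-11:45, 13:55-15:00 (invert busy blocks within the working day).
Zara free: 08:45-10:45, 14:25-15:30.
Divya free: 08:55-10:30, 11:55-12:00, 12:20-14:55.
Elena free: 08:00-12:20, 13:25-16:10 (invert busy blocks within the working day).
Callum free: 08:00-11:00, 12:40-12:50, 13:20-13:35, 14:20-16:25.
Vera free: 08:00-15:05, 15:15-16:20 (invert busy blocks within the working day).
Nadia free: 08:50-10:40, 13:40-15:05 (invert busy blocks within the working day).
Idris ∩ Zara: 08:45-10:45, 14:25-15:00.
Idris ∩ Zara ∩ Divya: 08:55-10:30, 14:25-14:55.
Idris ∩ Zara ∩ Divya ∩ Elena: 08:55-10:30, 14:25-14:55.
Idris ∩ Zara ∩ Divya ∩ Elena ∩ Callum: 08:55-10:30, 14:25-14:55.
Idris ∩ Zara ∩ Divya ∩ Elena ∩ Callum ∩ Vera: 08:55-10:30, 14:25-14:55.
Idris ∩ Zara ∩ Divya ∩ Elena ∩ Callum ∩ Vera ∩ Nadia: 08:55-10:30, 14:25-14:55.
Summing the common windows: 95 + 30 = 125 minutes.

125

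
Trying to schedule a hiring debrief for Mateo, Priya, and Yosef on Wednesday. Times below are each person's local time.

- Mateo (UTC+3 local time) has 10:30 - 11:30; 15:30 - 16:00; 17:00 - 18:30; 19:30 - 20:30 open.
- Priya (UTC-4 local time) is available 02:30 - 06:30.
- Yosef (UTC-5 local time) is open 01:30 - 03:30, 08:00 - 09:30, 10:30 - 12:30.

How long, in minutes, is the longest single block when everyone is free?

Mateo in UTC: 07:30-08:30, 12:30-13:00, 14:00-15:30, 16:30-17:30 (subtract 3h to convert from UTC+3).
Priya in UTC: 06:30-10:30 (add 4h to convert from UTC-4).
Yosef in UTC: 06:30-08:30, 13:00-14:30, 15:30-17:30 (add 5h to convert from UTC-5).
Mateo ∩ Priya: 07:30-08:30.
Mateo ∩ Priya ∩ Yosef: 07:30-08:30.
The longest is 07:30-08:30 at 60 minutes.

60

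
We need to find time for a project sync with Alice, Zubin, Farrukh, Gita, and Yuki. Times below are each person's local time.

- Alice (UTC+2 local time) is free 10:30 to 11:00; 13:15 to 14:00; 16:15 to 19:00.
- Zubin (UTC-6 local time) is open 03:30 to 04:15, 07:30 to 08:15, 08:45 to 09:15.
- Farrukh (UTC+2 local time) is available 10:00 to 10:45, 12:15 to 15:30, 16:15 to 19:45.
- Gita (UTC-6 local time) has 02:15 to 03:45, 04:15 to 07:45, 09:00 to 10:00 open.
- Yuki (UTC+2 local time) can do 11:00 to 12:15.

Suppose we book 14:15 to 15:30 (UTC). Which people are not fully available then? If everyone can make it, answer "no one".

Gita, Yuki, Zubin

Alice in UTC: 08:30-09:00, 11:15-12:00, 14:15-17:00 (subtract 2h to convert from UTC+2).
Zubin in UTC: 09:30-10:15, 13:30-14:15, 14:45-15:15 (add 6h to convert from UTC-6).
Farrukh in UTC: 08:00-08:45, 10:15-13:30, 14:15-17:45 (subtract 2h to convert from UTC+2).
Gita in UTC: 08:15-09:45, 10:15-13:45, 15:00-16:00 (add 6h to convert from UTC-6).
Yuki in UTC: 09:00-10:15 (subtract 2h to convert from UTC+2).
Alice: free for 14:15-15:30. Zubin: not fully free for 14:15-15:30. Farrukh: free for 14:15-15:30. Gita: not fully free for 14:15-15:30. Yuki: not fully free for 14:15-15:30.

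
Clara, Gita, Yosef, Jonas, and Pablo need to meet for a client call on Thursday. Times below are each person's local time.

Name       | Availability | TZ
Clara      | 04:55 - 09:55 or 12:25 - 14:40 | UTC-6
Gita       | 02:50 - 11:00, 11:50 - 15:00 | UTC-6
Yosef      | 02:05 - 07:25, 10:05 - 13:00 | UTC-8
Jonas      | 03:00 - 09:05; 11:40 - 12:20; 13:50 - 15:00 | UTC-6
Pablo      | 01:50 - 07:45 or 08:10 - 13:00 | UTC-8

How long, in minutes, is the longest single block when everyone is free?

250

Clara in UTC: 10:55-15:55, 18:25-20:40 (add 6h to convert from UTC-6).
Gita in UTC: 08:50-17:00, 17:50-21:00 (add 6h to convert from UTC-6).
Yosef in UTC: 10:05-15:25, 18:05-21:00 (add 8h to convert from UTC-8).
Jonas in UTC: 09:00-15:05, 17:40-18:20, 19:50-21:00 (add 6h to convert from UTC-6).
Pablo in UTC: 09:50-15:45, 16:10-21:00 (add 8h to convert from UTC-8).
Clara ∩ Gita: 10:55-15:55, 18:25-20:40.
Clara ∩ Gita ∩ Yosef: 10:55-15:25, 18:25-20:40.
Clara ∩ Gita ∩ Yosef ∩ Jonas: 10:55-15:05, 19:50-20:40.
Clara ∩ Gita ∩ Yosef ∩ Jonas ∩ Pablo: 10:55-15:05, 19:50-20:40.
The longest is 10:55-15:05 at 250 minutes.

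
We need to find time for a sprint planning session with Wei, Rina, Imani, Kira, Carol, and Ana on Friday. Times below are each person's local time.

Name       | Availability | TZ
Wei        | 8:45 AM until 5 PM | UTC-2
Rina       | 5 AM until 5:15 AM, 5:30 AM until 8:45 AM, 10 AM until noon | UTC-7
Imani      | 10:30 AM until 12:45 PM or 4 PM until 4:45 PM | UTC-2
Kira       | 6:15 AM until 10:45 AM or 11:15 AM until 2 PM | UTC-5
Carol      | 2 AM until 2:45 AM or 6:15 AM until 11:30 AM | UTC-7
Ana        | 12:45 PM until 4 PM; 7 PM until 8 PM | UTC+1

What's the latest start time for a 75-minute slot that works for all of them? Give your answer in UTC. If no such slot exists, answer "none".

Wei in UTC: 10:45-19:00 (add 2h to convert from UTC-2).
Rina in UTC: 12:00-12:15, 12:30-15:45, 17:00-19:00 (add 7h to convert from UTC-7).
Imani in UTC: 12:30-14:45, 18:00-18:45 (add 2h to convert from UTC-2).
Kira in UTC: 11:15-15:45, 16:15-19:00 (add 5h to convert from UTC-5).
Carol in UTC: 09:00-09:45, 13:15-18:30 (add 7h to convert from UTC-7).
Ana in UTC: 11:45-15:00, 18:00-19:00 (subtract 1h to convert from UTC+1).
Wei ∩ Rina: 12:00-12:15, 12:30-15:45, 17:00-19:00.
Wei ∩ Rina ∩ Imani: 12:30-14:45, 18:00-18:45.
Wei ∩ Rina ∩ Imani ∩ Kira: 12:30-14:45, 18:00-18:45.
Wei ∩ Rina ∩ Imani ∩ Kira ∩ Carol: 13:15-14:45, 18:00-18:30.
Wei ∩ Rina ∩ Imani ∩ Kira ∩ Carol ∩ Ana: 13:15-14:45, 18:00-18:30.
So the common availability across everyone is 13:15-14:45, 18:00-18:30.
The last common window of at least 75 minutes is 13:15-14:45; a 75-minute meeting can start as late as 13:30 and still end by 14:45.

13:30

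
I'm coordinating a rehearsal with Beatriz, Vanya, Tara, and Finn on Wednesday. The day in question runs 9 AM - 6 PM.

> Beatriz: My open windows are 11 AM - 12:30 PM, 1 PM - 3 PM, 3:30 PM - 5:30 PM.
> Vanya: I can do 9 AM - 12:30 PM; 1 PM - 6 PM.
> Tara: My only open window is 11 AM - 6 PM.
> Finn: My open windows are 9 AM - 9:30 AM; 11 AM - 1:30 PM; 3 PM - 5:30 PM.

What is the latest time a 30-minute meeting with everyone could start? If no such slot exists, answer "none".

Beatriz ∩ Vanya: 11:00-12:30, 13:00-15:00, 15:30-17:30.
Beatriz ∩ Vanya ∩ Tara: 11:00-12:30, 13:00-15:00, 15:30-17:30.
Beatriz ∩ Vanya ∩ Tara ∩ Finn: 11:00-12:30, 13:00-13:30, 15:30-17:30.
The last common window of at least 30 minutes is 15:30-17:30; a 30-minute meeting can start as late as 17:00 and still end by 17:30.

17:00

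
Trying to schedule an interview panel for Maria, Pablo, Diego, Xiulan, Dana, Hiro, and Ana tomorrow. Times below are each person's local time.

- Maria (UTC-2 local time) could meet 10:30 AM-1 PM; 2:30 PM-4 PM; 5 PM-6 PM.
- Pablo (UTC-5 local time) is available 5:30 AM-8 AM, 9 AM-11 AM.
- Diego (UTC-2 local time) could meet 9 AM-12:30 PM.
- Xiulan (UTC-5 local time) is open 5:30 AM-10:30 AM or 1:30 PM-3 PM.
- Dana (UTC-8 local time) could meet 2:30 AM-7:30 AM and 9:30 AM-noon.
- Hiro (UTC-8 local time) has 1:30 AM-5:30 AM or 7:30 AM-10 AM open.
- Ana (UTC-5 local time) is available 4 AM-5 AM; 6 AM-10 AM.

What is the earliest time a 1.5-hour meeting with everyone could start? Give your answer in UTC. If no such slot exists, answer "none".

Maria in UTC: 12:30-15:00, 16:30-18:00, 19:00-20:00 (add 2h to convert from UTC-2).
Pablo in UTC: 10:30-13:00, 14:00-16:00 (add 5h to convert from UTC-5).
Diego in UTC: 11:00-14:30 (add 2h to convert from UTC-2).
Xiulan in UTC: 10:30-15:30, 18:30-20:00 (add 5h to convert from UTC-5).
Dana in UTC: 10:30-15:30, 17:30-20:00 (add 8h to convert from UTC-8).
Hiro in UTC: 09:30-13:30, 15:30-18:00 (add 8h to convert from UTC-8).
Ana in UTC: 09:00-10:00, 11:00-15:00 (add 5h to convert from UTC-5).
Maria ∩ Pablo: 12:30-13:00, 14:00-15:00.
Maria ∩ Pablo ∩ Diego: 12:30-13:00, 14:00-14:30.
Maria ∩ Pablo ∩ Diego ∩ Xiulan: 12:30-13:00, 14:00-14:30.
Maria ∩ Pablo ∩ Diego ∩ Xiulan ∩ Dana: 12:30-13:00, 14:00-14:30.
Maria ∩ Pablo ∩ Diego ∩ Xiulan ∩ Dana ∩ Hiro: 12:30-13:00.
Maria ∩ Pablo ∩ Diego ∩ Xiulan ∩ Dana ∩ Hiro ∩ Ana: 12:30-13:00.
No common window is at least 90 minutes long.

none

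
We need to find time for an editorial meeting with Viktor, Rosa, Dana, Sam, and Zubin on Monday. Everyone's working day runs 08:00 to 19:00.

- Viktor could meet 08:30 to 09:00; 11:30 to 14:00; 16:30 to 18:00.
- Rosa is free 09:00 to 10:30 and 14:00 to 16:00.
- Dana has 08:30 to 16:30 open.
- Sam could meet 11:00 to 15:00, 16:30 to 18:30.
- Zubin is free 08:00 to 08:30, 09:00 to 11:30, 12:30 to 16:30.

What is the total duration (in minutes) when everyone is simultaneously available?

0

Viktor ∩ Rosa: ∅.
Viktor ∩ Rosa ∩ Dana: ∅.
Viktor ∩ Rosa ∩ Dana ∩ Sam: ∅.
Viktor ∩ Rosa ∩ Dana ∩ Sam ∩ Zubin: ∅.
There is no time when everyone is free.
There is no common window, so the total is 0 minutes.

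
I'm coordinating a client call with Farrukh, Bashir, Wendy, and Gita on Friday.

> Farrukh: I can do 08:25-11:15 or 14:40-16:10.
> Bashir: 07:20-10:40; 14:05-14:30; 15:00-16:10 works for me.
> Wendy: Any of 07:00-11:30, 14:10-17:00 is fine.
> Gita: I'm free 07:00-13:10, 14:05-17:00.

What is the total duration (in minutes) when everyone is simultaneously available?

Farrukh ∩ Bashir: 08:25-10:40, 15:00-16:10.
Farrukh ∩ Bashir ∩ Wendy: 08:25-10:40, 15:00-16:10.
Farrukh ∩ Bashir ∩ Wendy ∩ Gita: 08:25-10:40, 15:00-16:10.
Summing the common windows: 135 + 70 = 205 minutes.

205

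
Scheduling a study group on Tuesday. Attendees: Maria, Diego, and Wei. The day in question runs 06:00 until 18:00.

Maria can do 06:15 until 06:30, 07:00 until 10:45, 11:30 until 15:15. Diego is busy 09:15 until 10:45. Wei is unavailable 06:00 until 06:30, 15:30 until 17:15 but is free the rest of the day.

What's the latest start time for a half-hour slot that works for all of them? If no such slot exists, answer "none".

14:45

Maria free: 06:15-06:30, 07:00-10:45, 11:30-15:15.
Diego free: 06:00-09:15, 10:45-18:00 (invert busy blocks within the working day).
Wei free: 06:30-15:30, 17:15-18:00 (invert busy blocks within the working day).
Maria ∩ Diego: 06:15-06:30, 07:00-09:15, 11:30-15:15.
Maria ∩ Diego ∩ Wei: 07:00-09:15, 11:30-15:15.
Those are the intersection windows.
The last common window of at least 30 minutes is 11:30-15:15; a 30-minute meeting can start as late as 14:45 and still end by 15:15.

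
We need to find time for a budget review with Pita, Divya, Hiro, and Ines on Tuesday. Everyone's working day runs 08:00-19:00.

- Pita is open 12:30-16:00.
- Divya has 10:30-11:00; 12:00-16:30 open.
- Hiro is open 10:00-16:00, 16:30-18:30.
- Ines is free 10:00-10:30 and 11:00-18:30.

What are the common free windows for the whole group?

12:30-16:00

Pita ∩ Divya: 12:30-16:00.
Pita ∩ Divya ∩ Hiro: 12:30-16:00.
Pita ∩ Divya ∩ Hiro ∩ Ines: 12:30-16:00.
Those are the intersection windows.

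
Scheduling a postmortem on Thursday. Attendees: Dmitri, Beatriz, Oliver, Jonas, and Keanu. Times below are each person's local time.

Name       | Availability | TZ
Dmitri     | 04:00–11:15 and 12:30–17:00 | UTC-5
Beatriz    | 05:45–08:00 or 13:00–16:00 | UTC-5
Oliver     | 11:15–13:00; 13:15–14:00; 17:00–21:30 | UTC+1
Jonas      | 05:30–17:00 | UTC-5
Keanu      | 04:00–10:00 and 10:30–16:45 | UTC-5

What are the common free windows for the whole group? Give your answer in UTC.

Dmitri in UTC: 09:00-16:15, 17:30-22:00 (add 5h to convert from UTC-5).
Beatriz in UTC: 10:45-13:00, 18:00-21:00 (add 5h to convert from UTC-5).
Oliver in UTC: 10:15-12:00, 12:15-13:00, 16:00-20:30 (subtract 1h to convert from UTC+1).
Jonas in UTC: 10:30-22:00 (add 5h to convert from UTC-5).
Keanu in UTC: 09:00-15:00, 15:30-21:45 (add 5h to convert from UTC-5).
Dmitri ∩ Beatriz: 10:45-13:00, 18:00-21:00.
Dmitri ∩ Beatriz ∩ Oliver: 10:45-12:00, 12:15-13:00, 18:00-20:30.
Dmitri ∩ Beatriz ∩ Oliver ∩ Jonas: 10:45-12:00, 12:15-13:00, 18:00-20:30.
Dmitri ∩ Beatriz ∩ Oliver ∩ Jonas ∩ Keanu: 10:45-12:00, 12:15-13:00, 18:00-20:30.

10:45-12:00, 12:15-13:00, 18:00-20:30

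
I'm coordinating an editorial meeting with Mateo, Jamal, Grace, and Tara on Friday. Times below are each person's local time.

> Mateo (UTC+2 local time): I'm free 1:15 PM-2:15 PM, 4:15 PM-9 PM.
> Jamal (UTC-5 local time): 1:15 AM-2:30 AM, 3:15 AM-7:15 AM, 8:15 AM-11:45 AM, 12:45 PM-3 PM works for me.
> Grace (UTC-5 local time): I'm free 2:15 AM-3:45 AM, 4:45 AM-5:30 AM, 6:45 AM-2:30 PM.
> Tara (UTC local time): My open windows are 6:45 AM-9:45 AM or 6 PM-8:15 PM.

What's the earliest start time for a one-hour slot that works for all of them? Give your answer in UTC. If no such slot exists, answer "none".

Mateo in UTC: 11:15-12:15, 14:15-19:00 (subtract 2h to convert from UTC+2).
Jamal in UTC: 06:15-07:30, 08:15-12:15, 13:15-16:45, 17:45-20:00 (add 5h to convert from UTC-5).
Grace in UTC: 07:15-08:45, 09:45-10:30, 11:45-19:30 (add 5h to convert from UTC-5).
Tara in UTC: 06:45-09:45, 18:00-20:15.
Mateo ∩ Jamal: 11:15-12:15, 14:15-16:45, 17:45-19:00.
Mateo ∩ Jamal ∩ Grace: 11:45-12:15, 14:15-16:45, 17:45-19:00.
Mateo ∩ Jamal ∩ Grace ∩ Tara: 18:00-19:00.
The first common window of at least 60 minutes is 18:00-19:00, so the earliest start is 18:00.

18:00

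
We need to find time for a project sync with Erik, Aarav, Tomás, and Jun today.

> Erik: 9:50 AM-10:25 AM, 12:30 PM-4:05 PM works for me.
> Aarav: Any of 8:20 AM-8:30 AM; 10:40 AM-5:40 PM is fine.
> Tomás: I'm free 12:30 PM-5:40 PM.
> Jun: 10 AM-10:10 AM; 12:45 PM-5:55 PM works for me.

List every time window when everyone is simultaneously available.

12:45-16:05

Erik ∩ Aarav: 12:30-16:05.
Erik ∩ Aarav ∩ Tomás: 12:30-16:05.
Erik ∩ Aarav ∩ Tomás ∩ Jun: 12:45-16:05.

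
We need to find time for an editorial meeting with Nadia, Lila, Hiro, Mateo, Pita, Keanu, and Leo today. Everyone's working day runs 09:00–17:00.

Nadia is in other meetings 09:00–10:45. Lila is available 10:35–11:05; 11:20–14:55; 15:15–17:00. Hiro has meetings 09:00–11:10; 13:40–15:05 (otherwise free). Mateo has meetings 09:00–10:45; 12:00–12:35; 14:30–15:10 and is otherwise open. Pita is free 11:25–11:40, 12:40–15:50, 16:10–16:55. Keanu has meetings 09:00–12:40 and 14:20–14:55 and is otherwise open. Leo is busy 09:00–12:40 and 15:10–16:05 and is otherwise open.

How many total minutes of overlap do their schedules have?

Nadia free: 10:45-17:00 (invert busy blocks within the working day).
Lila free: 10:35-11:05, 11:20-14:55, 15:15-17:00.
Hiro free: 11:10-13:40, 15:05-17:00 (invert busy blocks within the working day).
Mateo free: 10:45-12:00, 12:35-14:30, 15:10-17:00 (invert busy blocks within the working day).
Pita free: 11:25-11:40, 12:40-15:50, 16:10-16:55.
Keanu free: 12:40-14:20, 14:55-17:00 (invert busy blocks within the working day).
Leo free: 12:40-15:10, 16:05-17:00 (invert busy blocks within the working day).
Nadia ∩ Lila: 10:45-11:05, 11:20-14:55, 15:15-17:00.
Nadia ∩ Lila ∩ Hiro: 11:20-13:40, 15:15-17:00.
Nadia ∩ Lila ∩ Hiro ∩ Mateo: 11:20-12:00, 12:35-13:40, 15:15-17:00.
Nadia ∩ Lila ∩ Hiro ∩ Mateo ∩ Pita: 11:25-11:40, 12:40-13:40, 15:15-15:50, 16:10-16:55.
Nadia ∩ Lila ∩ Hiro ∩ Mateo ∩ Pita ∩ Keanu: 12:40-13:40, 15:15-15:50, 16:10-16:55.
Nadia ∩ Lila ∩ Hiro ∩ Mateo ∩ Pita ∩ Keanu ∩ Leo: 12:40-13:40, 16:10-16:55.
So the common availability across everyone is 12:40-13:40, 16:10-16:55.
Summing the common windows: 60 + 45 = 105 minutes.

105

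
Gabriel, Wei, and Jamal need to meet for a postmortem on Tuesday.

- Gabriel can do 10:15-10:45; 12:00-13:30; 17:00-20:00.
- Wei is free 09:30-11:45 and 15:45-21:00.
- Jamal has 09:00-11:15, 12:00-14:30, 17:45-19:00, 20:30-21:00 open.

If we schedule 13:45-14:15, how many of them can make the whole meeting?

Jamal can make the full 13:45-14:15 slot — that's 1.

1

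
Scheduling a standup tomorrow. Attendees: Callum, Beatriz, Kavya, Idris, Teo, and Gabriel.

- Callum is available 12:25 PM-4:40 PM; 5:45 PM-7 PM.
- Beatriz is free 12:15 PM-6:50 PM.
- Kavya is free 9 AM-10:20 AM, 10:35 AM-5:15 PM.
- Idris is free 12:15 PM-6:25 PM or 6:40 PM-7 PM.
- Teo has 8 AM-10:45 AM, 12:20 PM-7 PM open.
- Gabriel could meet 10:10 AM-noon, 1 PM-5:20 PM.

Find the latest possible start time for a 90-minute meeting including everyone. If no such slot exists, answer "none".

15:10

Callum ∩ Beatriz: 12:25-16:40, 17:45-18:50.
Callum ∩ Beatriz ∩ Kavya: 12:25-16:40.
Callum ∩ Beatriz ∩ Kavya ∩ Idris: 12:25-16:40.
Callum ∩ Beatriz ∩ Kavya ∩ Idris ∩ Teo: 12:25-16:40.
Callum ∩ Beatriz ∩ Kavya ∩ Idris ∩ Teo ∩ Gabriel: 13:00-16:40.
So the common availability across everyone is 13:00-16:40.
The last common window of at least 90 minutes is 13:00-16:40; a 90-minute meeting can start as late as 15:10 and still end by 16:40.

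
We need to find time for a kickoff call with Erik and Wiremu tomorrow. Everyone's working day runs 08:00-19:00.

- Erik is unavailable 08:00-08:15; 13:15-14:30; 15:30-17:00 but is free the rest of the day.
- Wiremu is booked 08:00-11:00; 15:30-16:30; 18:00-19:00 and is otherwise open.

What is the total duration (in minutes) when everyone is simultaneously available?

Erik free: 08:15-13:15, 14:30-15:30, 17:00-19:00 (invert busy blocks within the working day).
Wiremu free: 11:00-15:30, 16:30-18:00 (invert busy blocks within the working day).
Erik ∩ Wiremu: 11:00-13:15, 14:30-15:30, 17:00-18:00.
Summing the common windows: 135 + 60 + 60 = 255 minutes.

255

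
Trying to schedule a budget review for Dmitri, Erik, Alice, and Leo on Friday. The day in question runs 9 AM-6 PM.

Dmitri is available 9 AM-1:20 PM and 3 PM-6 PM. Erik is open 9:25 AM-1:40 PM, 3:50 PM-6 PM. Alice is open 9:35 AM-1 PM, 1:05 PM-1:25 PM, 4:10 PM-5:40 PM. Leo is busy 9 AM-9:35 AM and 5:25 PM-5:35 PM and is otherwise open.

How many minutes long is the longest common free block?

Dmitri free: 09:00-13:20, 15:00-18:00.
Erik free: 09:25-13:40, 15:50-18:00.
Alice free: 09:35-13:00, 13:05-13:25, 16:10-17:40.
Leo free: 09:35-17:25, 17:35-18:00 (invert busy blocks within the working day).
Dmitri ∩ Erik: 09:25-13:20, 15:50-18:00.
Dmitri ∩ Erik ∩ Alice: 09:35-13:00, 13:05-13:20, 16:10-17:40.
Dmitri ∩ Erik ∩ Alice ∩ Leo: 09:35-13:00, 13:05-13:20, 16:10-17:25, 17:35-17:40.
The longest is 09:35-13:00 at 205 minutes.

205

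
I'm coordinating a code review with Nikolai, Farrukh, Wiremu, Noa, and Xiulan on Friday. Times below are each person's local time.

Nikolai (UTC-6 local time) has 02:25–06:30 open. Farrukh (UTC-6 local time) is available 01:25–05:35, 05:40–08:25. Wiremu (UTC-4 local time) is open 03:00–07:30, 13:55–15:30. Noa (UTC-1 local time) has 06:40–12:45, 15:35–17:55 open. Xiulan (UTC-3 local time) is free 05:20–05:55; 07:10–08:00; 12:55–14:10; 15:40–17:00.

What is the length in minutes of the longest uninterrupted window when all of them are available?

50

Nikolai in UTC: 08:25-12:30 (add 6h to convert from UTC-6).
Farrukh in UTC: 07:25-11:35, 11:40-14:25 (add 6h to convert from UTC-6).
Wiremu in UTC: 07:00-11:30, 17:55-19:30 (add 4h to convert from UTC-4).
Noa in UTC: 07:40-13:45, 16:35-18:55 (add 1h to convert from UTC-1).
Xiulan in UTC: 08:20-08:55, 10:10-11:00, 15:55-17:10, 18:40-20:00 (add 3h to convert from UTC-3).
Nikolai ∩ Farrukh: 08:25-11:35, 11:40-12:30.
Nikolai ∩ Farrukh ∩ Wiremu: 08:25-11:30.
Nikolai ∩ Farrukh ∩ Wiremu ∩ Noa: 08:25-11:30.
Nikolai ∩ Farrukh ∩ Wiremu ∩ Noa ∩ Xiulan: 08:25-08:55, 10:10-11:00.
Those are the intersection windows.
The longest is 10:10-11:00 at 50 minutes.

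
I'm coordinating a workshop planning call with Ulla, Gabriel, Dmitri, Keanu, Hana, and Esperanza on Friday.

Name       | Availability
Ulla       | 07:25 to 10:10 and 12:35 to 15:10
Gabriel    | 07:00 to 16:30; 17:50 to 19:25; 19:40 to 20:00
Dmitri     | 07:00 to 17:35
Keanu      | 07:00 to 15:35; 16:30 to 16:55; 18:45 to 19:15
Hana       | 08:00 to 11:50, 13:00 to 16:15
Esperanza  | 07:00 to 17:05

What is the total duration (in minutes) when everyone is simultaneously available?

260

Ulla ∩ Gabriel: 07:25-10:10, 12:35-15:10.
Ulla ∩ Gabriel ∩ Dmitri: 07:25-10:10, 12:35-15:10.
Ulla ∩ Gabriel ∩ Dmitri ∩ Keanu: 07:25-10:10, 12:35-15:10.
Ulla ∩ Gabriel ∩ Dmitri ∩ Keanu ∩ Hana: 08:00-10:10, 13:00-15:10.
Ulla ∩ Gabriel ∩ Dmitri ∩ Keanu ∩ Hana ∩ Esperanza: 08:00-10:10, 13:00-15:10.
Those are the intersection windows.
Summing the common windows: 130 + 130 = 260 minutes.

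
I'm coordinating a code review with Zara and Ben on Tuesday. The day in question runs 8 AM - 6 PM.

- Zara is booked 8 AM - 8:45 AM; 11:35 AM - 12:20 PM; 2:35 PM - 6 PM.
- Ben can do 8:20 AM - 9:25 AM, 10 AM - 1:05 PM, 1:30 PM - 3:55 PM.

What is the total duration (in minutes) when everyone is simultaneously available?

Zara free: 08:45-11:35, 12:20-14:35 (invert busy blocks within the working day).
Ben free: 08:20-09:25, 10:00-13:05, 13:30-15:55.
Zara ∩ Ben: 08:45-09:25, 10:00-11:35, 12:20-13:05, 13:30-14:35.
Those are the intersection windows.
Summing the common windows: 40 + 95 + 45 + 65 = 245 minutes.

245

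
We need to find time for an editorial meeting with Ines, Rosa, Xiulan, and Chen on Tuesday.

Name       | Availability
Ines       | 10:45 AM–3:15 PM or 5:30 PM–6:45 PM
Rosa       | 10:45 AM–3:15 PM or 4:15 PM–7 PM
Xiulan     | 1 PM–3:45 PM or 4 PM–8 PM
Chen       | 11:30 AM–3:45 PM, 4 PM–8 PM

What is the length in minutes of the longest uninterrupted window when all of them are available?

Ines ∩ Rosa: 10:45-15:15, 17:30-18:45.
Ines ∩ Rosa ∩ Xiulan: 13:00-15:15, 17:30-18:45.
Ines ∩ Rosa ∩ Xiulan ∩ Chen: 13:00-15:15, 17:30-18:45.
The longest is 13:00-15:15 at 135 minutes.

135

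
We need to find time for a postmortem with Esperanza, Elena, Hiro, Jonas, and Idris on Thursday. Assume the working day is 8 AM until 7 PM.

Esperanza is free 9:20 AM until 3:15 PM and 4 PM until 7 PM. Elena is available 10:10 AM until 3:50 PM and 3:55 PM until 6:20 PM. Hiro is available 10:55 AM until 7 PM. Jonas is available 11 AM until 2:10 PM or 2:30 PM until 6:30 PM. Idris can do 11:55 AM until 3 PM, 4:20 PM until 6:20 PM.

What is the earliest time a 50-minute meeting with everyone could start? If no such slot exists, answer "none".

11:55

Esperanza ∩ Elena: 10:10-15:15, 16:00-18:20.
Esperanza ∩ Elena ∩ Hiro: 10:55-15:15, 16:00-18:20.
Esperanza ∩ Elena ∩ Hiro ∩ Jonas: 11:00-14:10, 14:30-15:15, 16:00-18:20.
Esperanza ∩ Elena ∩ Hiro ∩ Jonas ∩ Idris: 11:55-14:10, 14:30-15:00, 16:20-18:20.
The first common window of at least 50 minutes is 11:55-14:10, so the earliest start is 11:55.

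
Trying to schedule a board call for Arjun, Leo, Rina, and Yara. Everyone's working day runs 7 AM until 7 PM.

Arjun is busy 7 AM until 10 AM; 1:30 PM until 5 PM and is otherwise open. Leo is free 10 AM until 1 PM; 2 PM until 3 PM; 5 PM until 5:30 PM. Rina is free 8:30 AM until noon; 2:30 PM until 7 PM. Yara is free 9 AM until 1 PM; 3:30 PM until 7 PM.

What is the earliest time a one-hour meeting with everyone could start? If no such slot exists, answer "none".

10:00

Arjun free: 10:00-13:30, 17:00-19:00 (invert busy blocks within the working day).
Leo free: 10:00-13:00, 14:00-15:00, 17:00-17:30.
Rina free: 08:30-12:00, 14:30-19:00.
Yara free: 09:00-13:00, 15:30-19:00.
Arjun ∩ Leo: 10:00-13:00, 17:00-17:30.
Arjun ∩ Leo ∩ Rina: 10:00-12:00, 17:00-17:30.
Arjun ∩ Leo ∩ Rina ∩ Yara: 10:00-12:00, 17:00-17:30.
The first common window of at least 60 minutes is 10:00-12:00, so the earliest start is 10:00.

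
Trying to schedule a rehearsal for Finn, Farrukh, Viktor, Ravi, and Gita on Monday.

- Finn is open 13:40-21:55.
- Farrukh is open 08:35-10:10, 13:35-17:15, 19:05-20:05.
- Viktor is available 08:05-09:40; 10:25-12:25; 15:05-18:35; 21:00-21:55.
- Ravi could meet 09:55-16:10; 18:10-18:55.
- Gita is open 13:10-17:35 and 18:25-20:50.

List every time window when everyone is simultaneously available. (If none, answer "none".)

Finn ∩ Farrukh: 13:40-17:15, 19:05-20:05.
Finn ∩ Farrukh ∩ Viktor: 15:05-17:15.
Finn ∩ Farrukh ∩ Viktor ∩ Ravi: 15:05-16:10.
Finn ∩ Farrukh ∩ Viktor ∩ Ravi ∩ Gita: 15:05-16:10.
Those are the intersection windows.

15:05-16:10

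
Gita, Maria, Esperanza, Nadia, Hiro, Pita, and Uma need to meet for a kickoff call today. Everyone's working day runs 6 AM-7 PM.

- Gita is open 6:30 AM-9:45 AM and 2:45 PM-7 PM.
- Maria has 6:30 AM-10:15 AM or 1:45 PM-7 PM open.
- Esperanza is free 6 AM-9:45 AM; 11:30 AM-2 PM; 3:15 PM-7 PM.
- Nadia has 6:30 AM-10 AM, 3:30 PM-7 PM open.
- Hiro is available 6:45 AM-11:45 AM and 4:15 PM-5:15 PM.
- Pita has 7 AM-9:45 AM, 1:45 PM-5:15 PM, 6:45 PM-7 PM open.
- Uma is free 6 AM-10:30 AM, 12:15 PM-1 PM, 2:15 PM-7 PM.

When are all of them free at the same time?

07:00-09:45, 16:15-17:15

Gita ∩ Maria: 06:30-09:45, 14:45-19:00.
Gita ∩ Maria ∩ Esperanza: 06:30-09:45, 15:15-19:00.
Gita ∩ Maria ∩ Esperanza ∩ Nadia: 06:30-09:45, 15:30-19:00.
Gita ∩ Maria ∩ Esperanza ∩ Nadia ∩ Hiro: 06:45-09:45, 16:15-17:15.
Gita ∩ Maria ∩ Esperanza ∩ Nadia ∩ Hiro ∩ Pita: 07:00-09:45, 16:15-17:15.
Gita ∩ Maria ∩ Esperanza ∩ Nadia ∩ Hiro ∩ Pita ∩ Uma: 07:00-09:45, 16:15-17:15.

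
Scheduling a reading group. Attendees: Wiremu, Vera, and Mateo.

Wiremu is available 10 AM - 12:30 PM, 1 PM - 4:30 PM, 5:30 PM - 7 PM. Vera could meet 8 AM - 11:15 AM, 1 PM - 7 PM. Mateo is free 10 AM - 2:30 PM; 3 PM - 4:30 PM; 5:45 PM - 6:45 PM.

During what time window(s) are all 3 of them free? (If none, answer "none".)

Wiremu ∩ Vera: 10:00-11:15, 13:00-16:30, 17:30-19:00.
Wiremu ∩ Vera ∩ Mateo: 10:00-11:15, 13:00-14:30, 15:00-16:30, 17:45-18:45.

10:00-11:15, 13:00-14:30, 15:00-16:30, 17:45-18:45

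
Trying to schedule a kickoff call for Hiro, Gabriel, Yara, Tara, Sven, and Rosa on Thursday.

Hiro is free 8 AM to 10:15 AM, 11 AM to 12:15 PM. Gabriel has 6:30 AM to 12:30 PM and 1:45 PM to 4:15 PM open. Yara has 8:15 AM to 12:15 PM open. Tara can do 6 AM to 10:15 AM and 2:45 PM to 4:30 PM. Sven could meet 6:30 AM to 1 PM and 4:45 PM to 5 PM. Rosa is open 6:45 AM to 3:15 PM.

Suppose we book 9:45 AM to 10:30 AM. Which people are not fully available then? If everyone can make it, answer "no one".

Hiro, Tara

Hiro: not fully free for 09:45-10:30. Gabriel: free for 09:45-10:30. Yara: free for 09:45-10:30. Tara: not fully free for 09:45-10:30. Sven: free for 09:45-10:30. Rosa: free for 09:45-10:30.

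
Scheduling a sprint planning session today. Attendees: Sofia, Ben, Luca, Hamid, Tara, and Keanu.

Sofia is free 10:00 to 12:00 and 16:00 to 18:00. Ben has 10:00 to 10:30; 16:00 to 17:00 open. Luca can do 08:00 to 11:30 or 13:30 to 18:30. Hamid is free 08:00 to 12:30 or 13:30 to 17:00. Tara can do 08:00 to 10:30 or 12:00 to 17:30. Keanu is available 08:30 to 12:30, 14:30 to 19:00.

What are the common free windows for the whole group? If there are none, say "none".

10:00-10:30, 16:00-17:00

Sofia ∩ Ben: 10:00-10:30, 16:00-17:00.
Sofia ∩ Ben ∩ Luca: 10:00-10:30, 16:00-17:00.
Sofia ∩ Ben ∩ Luca ∩ Hamid: 10:00-10:30, 16:00-17:00.
Sofia ∩ Ben ∩ Luca ∩ Hamid ∩ Tara: 10:00-10:30, 16:00-17:00.
Sofia ∩ Ben ∩ Luca ∩ Hamid ∩ Tara ∩ Keanu: 10:00-10:30, 16:00-17:00.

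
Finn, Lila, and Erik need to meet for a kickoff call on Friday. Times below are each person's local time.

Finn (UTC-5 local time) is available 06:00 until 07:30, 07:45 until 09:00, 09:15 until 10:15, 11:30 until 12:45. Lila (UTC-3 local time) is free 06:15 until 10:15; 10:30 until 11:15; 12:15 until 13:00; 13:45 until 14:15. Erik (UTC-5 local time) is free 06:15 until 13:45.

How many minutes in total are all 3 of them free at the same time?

Finn in UTC: 11:00-12:30, 12:45-14:00, 14:15-15:15, 16:30-17:45 (add 5h to convert from UTC-5).
Lila in UTC: 09:15-13:15, 13:30-14:15, 15:15-16:00, 16:45-17:15 (add 3h to convert from UTC-3).
Erik in UTC: 11:15-18:45 (add 5h to convert from UTC-5).
Finn ∩ Lila: 11:00-12:30, 12:45-13:15, 13:30-14:00, 16:45-17:15.
Finn ∩ Lila ∩ Erik: 11:15-12:30, 12:45-13:15, 13:30-14:00, 16:45-17:15.
So the common availability across everyone is 11:15-12:30, 12:45-13:15, 13:30-14:00, 16:45-17:15.
Summing the common windows: 75 + 30 + 30 + 30 = 165 minutes.

165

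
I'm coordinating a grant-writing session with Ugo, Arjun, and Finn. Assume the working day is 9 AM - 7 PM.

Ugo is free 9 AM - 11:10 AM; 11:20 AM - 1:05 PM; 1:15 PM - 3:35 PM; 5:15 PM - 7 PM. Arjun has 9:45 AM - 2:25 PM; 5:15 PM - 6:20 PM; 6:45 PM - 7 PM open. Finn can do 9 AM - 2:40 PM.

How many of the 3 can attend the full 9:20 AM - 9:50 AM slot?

Ugo and Finn can make the full 09:20-09:50 slot — that's 2.

2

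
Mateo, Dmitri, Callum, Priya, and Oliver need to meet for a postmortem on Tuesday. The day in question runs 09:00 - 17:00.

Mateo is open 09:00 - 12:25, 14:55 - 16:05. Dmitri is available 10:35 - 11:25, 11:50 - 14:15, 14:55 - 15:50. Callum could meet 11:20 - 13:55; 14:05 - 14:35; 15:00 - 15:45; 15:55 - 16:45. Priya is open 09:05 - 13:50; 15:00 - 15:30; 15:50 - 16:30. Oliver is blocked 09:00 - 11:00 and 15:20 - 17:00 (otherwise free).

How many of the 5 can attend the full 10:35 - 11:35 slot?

2

Mateo free: 09:00-12:25, 14:55-16:05.
Dmitri free: 10:35-11:25, 11:50-14:15, 14:55-15:50.
Callum free: 11:20-13:55, 14:05-14:35, 15:00-15:45, 15:55-16:45.
Priya free: 09:05-13:50, 15:00-15:30, 15:50-16:30.
Oliver free: 11:00-15:20 (invert busy blocks within the working day).
Mateo and Priya can make the full 10:35-11:35 slot — that's 2.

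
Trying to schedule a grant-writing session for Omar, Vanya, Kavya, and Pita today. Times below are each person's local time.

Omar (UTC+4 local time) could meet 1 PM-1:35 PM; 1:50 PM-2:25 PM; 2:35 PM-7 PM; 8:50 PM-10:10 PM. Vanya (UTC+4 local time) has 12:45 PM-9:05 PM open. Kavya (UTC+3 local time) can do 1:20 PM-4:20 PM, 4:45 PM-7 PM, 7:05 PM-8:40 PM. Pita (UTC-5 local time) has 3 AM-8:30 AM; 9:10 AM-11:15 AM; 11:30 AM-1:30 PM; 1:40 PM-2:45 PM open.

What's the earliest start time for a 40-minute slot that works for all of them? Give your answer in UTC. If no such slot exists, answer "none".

Omar in UTC: 09:00-09:35, 09:50-10:25, 10:35-15:00, 16:50-18:10 (subtract 4h to convert from UTC+4).
Vanya in UTC: 08:45-17:05 (subtract 4h to convert from UTC+4).
Kavya in UTC: 10:20-13:20, 13:45-16:00, 16:05-17:40 (subtract 3h to convert from UTC+3).
Pita in UTC: 08:00-13:30, 14:10-16:15, 16:30-18:30, 18:40-19:45 (add 5h to convert from UTC-5).
Omar ∩ Vanya: 09:00-09:35, 09:50-10:25, 10:35-15:00, 16:50-17:05.
Omar ∩ Vanya ∩ Kavya: 10:20-10:25, 10:35-13:20, 13:45-15:00, 16:50-17:05.
Omar ∩ Vanya ∩ Kavya ∩ Pita: 10:20-10:25, 10:35-13:20, 14:10-15:00, 16:50-17:05.
So the common availability across everyone is 10:20-10:25, 10:35-13:20, 14:10-15:00, 16:50-17:05.
The first common window of at least 40 minutes is 10:35-13:20, so the earliest start is 10:35.

10:35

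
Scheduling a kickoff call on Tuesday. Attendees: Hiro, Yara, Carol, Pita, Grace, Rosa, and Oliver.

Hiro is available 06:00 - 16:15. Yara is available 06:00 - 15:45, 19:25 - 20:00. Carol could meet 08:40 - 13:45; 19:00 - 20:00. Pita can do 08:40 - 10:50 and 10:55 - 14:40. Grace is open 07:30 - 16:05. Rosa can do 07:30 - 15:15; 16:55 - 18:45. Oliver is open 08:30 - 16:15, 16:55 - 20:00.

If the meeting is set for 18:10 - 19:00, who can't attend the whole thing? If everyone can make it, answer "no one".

Carol, Grace, Hiro, Pita, Rosa, Yara

Hiro: not fully free for 18:10-19:00. Yara: not fully free for 18:10-19:00. Carol: not fully free for 18:10-19:00. Pita: not fully free for 18:10-19:00. Grace: not fully free for 18:10-19:00. Rosa: not fully free for 18:10-19:00. Oliver: free for 18:10-19:00.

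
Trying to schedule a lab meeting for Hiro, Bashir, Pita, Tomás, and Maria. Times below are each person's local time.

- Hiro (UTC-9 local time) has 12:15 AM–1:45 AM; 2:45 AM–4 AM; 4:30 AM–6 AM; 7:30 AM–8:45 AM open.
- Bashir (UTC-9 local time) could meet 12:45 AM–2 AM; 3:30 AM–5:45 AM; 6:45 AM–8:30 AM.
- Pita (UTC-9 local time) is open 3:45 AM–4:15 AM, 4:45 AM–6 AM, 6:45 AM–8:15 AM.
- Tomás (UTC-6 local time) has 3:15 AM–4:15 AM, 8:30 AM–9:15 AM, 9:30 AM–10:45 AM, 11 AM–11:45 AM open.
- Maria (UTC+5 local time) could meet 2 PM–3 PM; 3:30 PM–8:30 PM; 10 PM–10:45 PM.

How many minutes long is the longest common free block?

Hiro in UTC: 09:15-10:45, 11:45-13:00, 13:30-15:00, 16:30-17:45 (add 9h to convert from UTC-9).
Bashir in UTC: 09:45-11:00, 12:30-14:45, 15:45-17:30 (add 9h to convert from UTC-9).
Pita in UTC: 12:45-13:15, 13:45-15:00, 15:45-17:15 (add 9h to convert from UTC-9).
Tomás in UTC: 09:15-10:15, 14:30-15:15, 15:30-16:45, 17:00-17:45 (add 6h to convert from UTC-6).
Maria in UTC: 09:00-10:00, 10:30-15:30, 17:00-17:45 (subtract 5h to convert from UTC+5).
Hiro ∩ Bashir: 09:45-10:45, 12:30-13:00, 13:30-14:45, 16:30-17:30.
Hiro ∩ Bashir ∩ Pita: 12:45-13:00, 13:45-14:45, 16:30-17:15.
Hiro ∩ Bashir ∩ Pita ∩ Tomás: 14:30-14:45, 16:30-16:45, 17:00-17:15.
Hiro ∩ Bashir ∩ Pita ∩ Tomás ∩ Maria: 14:30-14:45, 17:00-17:15.
The longest is 14:30-14:45 at 15 minutes.

15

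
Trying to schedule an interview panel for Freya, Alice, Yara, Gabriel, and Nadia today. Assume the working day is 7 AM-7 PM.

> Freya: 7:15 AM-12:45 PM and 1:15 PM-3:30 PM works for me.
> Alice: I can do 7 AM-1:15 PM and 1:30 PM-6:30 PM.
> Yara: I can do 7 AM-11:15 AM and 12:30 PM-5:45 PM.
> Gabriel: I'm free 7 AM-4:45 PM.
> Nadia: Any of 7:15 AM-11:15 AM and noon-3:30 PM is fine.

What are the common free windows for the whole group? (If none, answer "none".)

Freya ∩ Alice: 07:15-12:45, 13:30-15:30.
Freya ∩ Alice ∩ Yara: 07:15-11:15, 12:30-12:45, 13:30-15:30.
Freya ∩ Alice ∩ Yara ∩ Gabriel: 07:15-11:15, 12:30-12:45, 13:30-15:30.
Freya ∩ Alice ∩ Yara ∩ Gabriel ∩ Nadia: 07:15-11:15, 12:30-12:45, 13:30-15:30.

07:15-11:15, 12:30-12:45, 13:30-15:30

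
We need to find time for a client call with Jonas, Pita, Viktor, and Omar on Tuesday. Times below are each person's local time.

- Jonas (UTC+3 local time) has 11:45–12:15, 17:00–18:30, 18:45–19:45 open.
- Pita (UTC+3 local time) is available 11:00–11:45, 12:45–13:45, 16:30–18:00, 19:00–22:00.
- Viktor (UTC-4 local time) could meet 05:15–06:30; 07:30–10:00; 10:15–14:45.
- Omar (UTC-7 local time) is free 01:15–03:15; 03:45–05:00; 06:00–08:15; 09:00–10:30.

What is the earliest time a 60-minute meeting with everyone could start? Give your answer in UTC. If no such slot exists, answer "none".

none

Jonas in UTC: 08:45-09:15, 14:00-15:30, 15:45-16:45 (subtract 3h to convert from UTC+3).
Pita in UTC: 08:00-08:45, 09:45-10:45, 13:30-15:00, 16:00-19:00 (subtract 3h to convert from UTC+3).
Viktor in UTC: 09:15-10:30, 11:30-14:00, 14:15-18:45 (add 4h to convert from UTC-4).
Omar in UTC: 08:15-10:15, 10:45-12:00, 13:00-15:15, 16:00-17:30 (add 7h to convert from UTC-7).
Jonas ∩ Pita: 14:00-15:00, 16:00-16:45.
Jonas ∩ Pita ∩ Viktor: 14:15-15:00, 16:00-16:45.
Jonas ∩ Pita ∩ Viktor ∩ Omar: 14:15-15:00, 16:00-16:45.
No common window is at least 60 minutes long.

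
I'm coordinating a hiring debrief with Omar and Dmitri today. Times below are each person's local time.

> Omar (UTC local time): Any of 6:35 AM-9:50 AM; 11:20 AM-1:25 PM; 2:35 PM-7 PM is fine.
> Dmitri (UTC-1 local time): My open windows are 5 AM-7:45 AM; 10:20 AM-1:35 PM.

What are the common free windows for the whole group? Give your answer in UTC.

06:35-08:45, 11:20-13:25

Omar in UTC: 06:35-09:50, 11:20-13:25, 14:35-19:00.
Dmitri in UTC: 06:00-08:45, 11:20-14:35 (add 1h to convert from UTC-1).
Omar ∩ Dmitri: 06:35-08:45, 11:20-13:25.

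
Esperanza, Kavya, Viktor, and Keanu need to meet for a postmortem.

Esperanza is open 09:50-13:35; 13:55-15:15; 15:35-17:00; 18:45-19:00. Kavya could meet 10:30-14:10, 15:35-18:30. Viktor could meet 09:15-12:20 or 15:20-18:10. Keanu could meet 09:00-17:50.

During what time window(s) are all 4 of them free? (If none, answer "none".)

10:30-12:20, 15:35-17:00

Esperanza ∩ Kavya: 10:30-13:35, 13:55-14:10, 15:35-17:00.
Esperanza ∩ Kavya ∩ Viktor: 10:30-12:20, 15:35-17:00.
Esperanza ∩ Kavya ∩ Viktor ∩ Keanu: 10:30-12:20, 15:35-17:00.
So the common availability across everyone is 10:30-12:20, 15:35-17:00.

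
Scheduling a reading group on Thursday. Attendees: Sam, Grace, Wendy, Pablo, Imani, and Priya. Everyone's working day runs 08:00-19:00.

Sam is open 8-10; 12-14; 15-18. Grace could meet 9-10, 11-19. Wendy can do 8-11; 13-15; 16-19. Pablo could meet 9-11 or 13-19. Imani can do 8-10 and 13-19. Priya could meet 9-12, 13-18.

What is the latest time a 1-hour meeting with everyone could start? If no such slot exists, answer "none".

17:00

Sam ∩ Grace: 09:00-10:00, 12:00-14:00, 15:00-18:00.
Sam ∩ Grace ∩ Wendy: 09:00-10:00, 13:00-14:00, 16:00-18:00.
Sam ∩ Grace ∩ Wendy ∩ Pablo: 09:00-10:00, 13:00-14:00, 16:00-18:00.
Sam ∩ Grace ∩ Wendy ∩ Pablo ∩ Imani: 09:00-10:00, 13:00-14:00, 16:00-18:00.
Sam ∩ Grace ∩ Wendy ∩ Pablo ∩ Imani ∩ Priya: 09:00-10:00, 13:00-14:00, 16:00-18:00.
The last common window of at least 60 minutes is 16:00-18:00; a 60-minute meeting can start as late as 17:00 and still end by 18:00.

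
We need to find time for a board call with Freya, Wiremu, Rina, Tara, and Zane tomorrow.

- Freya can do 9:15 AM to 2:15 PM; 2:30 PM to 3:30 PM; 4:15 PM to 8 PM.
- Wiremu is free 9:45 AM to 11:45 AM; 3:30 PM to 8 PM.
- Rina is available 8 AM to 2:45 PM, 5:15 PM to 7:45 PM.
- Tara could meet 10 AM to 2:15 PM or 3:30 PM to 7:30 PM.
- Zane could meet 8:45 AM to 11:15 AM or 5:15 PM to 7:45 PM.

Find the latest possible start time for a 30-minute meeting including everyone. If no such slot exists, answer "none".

Freya ∩ Wiremu: 09:45-11:45, 16:15-20:00.
Freya ∩ Wiremu ∩ Rina: 09:45-11:45, 17:15-19:45.
Freya ∩ Wiremu ∩ Rina ∩ Tara: 10:00-11:45, 17:15-19:30.
Freya ∩ Wiremu ∩ Rina ∩ Tara ∩ Zane: 10:00-11:15, 17:15-19:30.
So the common availability across everyone is 10:00-11:15, 17:15-19:30.
The last common window of at least 30 minutes is 17:15-19:30; a 30-minute meeting can start as late as 19:00 and still end by 19:30.

19:00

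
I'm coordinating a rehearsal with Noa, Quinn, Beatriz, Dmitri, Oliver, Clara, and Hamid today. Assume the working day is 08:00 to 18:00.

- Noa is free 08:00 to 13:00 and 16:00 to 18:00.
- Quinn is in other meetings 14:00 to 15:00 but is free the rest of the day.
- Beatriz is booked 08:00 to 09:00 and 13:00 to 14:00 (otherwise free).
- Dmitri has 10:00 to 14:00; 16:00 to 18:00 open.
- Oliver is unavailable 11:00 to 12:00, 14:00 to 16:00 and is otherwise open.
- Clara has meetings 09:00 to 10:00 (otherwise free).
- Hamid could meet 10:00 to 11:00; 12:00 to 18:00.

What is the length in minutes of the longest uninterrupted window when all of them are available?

120

Noa free: 08:00-13:00, 16:00-18:00.
Quinn free: 08:00-14:00, 15:00-18:00 (invert busy blocks within the working day).
Beatriz free: 09:00-13:00, 14:00-18:00 (invert busy blocks within the working day).
Dmitri free: 10:00-14:00, 16:00-18:00.
Oliver free: 08:00-11:00, 12:00-14:00, 16:00-18:00 (invert busy blocks within the working day).
Clara free: 08:00-09:00, 10:00-18:00 (invert busy blocks within the working day).
Hamid free: 10:00-11:00, 12:00-18:00.
Noa ∩ Quinn: 08:00-13:00, 16:00-18:00.
Noa ∩ Quinn ∩ Beatriz: 09:00-13:00, 16:00-18:00.
Noa ∩ Quinn ∩ Beatriz ∩ Dmitri: 10:00-13:00, 16:00-18:00.
Noa ∩ Quinn ∩ Beatriz ∩ Dmitri ∩ Oliver: 10:00-11:00, 12:00-13:00, 16:00-18:00.
Noa ∩ Quinn ∩ Beatriz ∩ Dmitri ∩ Oliver ∩ Clara: 10:00-11:00, 12:00-13:00, 16:00-18:00.
Noa ∩ Quinn ∩ Beatriz ∩ Dmitri ∩ Oliver ∩ Clara ∩ Hamid: 10:00-11:00, 12:00-13:00, 16:00-18:00.
The longest is 16:00-18:00 at 120 minutes.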